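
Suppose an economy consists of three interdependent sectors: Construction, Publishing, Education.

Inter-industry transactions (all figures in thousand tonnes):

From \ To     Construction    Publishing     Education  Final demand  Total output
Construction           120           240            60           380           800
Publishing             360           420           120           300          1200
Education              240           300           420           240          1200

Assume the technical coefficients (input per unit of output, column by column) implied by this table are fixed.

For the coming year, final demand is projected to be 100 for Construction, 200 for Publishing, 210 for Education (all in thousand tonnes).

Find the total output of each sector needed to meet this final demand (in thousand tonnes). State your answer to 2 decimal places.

Technical coefficients a_ij = z_ij / X_j:
  a_11 = 120/800 = 0.15, a_21 = 360/800 = 0.45, a_31 = 240/800 = 0.30
  a_12 = 240/1200 = 0.20, a_22 = 420/1200 = 0.35, a_32 = 300/1200 = 0.25
  a_13 = 60/1200 = 0.05, a_23 = 120/1200 = 0.10, a_33 = 420/1200 = 0.35
I − A =
  [   0.85    -0.20    -0.05]
  [  -0.45     0.65    -0.10]
  [  -0.30    -0.25     0.65]
Cofactors of I−A, C_ij = (−1)^(i+j)·(minor ij) (rows/columns in the sector order above):
  C_11 = (0.65)(0.65) − (-0.10)(-0.25) = 0.3975
  C_12 = −[(-0.45)(0.65) − (-0.10)(-0.30)] = 0.3225
  C_13 = (-0.45)(-0.25) − (0.65)(-0.30) = 0.3075
  C_21 = −[(-0.20)(0.65) − (-0.05)(-0.25)] = 0.1425
  C_22 = (0.85)(0.65) − (-0.05)(-0.30) = 0.5375
  C_23 = −[(0.85)(-0.25) − (-0.20)(-0.30)] = 0.2725
  C_31 = (-0.20)(-0.10) − (-0.05)(0.65) = 0.0525
  C_32 = −[(0.85)(-0.10) − (-0.05)(-0.45)] = 0.1075
  C_33 = (0.85)(0.65) − (-0.20)(-0.45) = 0.4625
det(I−A) = Σ_j (I−A)_1j·C_1j = (0.85)(0.3975) + (-0.20)(0.3225) + (-0.05)(0.3075) = 0.2580
adj(I−A) = Cᵀ =
  [ 0.3975   0.1425   0.0525]
  [ 0.3225   0.5375   0.1075]
  [ 0.3075   0.2725   0.4625]
(I − A)⁻¹ = adj(I−A) / det(I−A) ≈
  [   1.5407     0.5523     0.2035]
  [   1.2500     2.0833     0.4167]
  [   1.1919     1.0562     1.7926]
x = (I − A)⁻¹ d = adj(I−A)·d / det(I−A), with det(I−A) = 0.2580:
  x_1 = (0.3975·100 + 0.1425·200 + 0.0525·210) / 0.2580 = 79.275 / 0.2580 ≈ 307.27
  x_2 = (0.3225·100 + 0.5375·200 + 0.1075·210) / 0.2580 = 162.325 / 0.2580 ≈ 629.17
  x_3 = (0.3075·100 + 0.2725·200 + 0.4625·210) / 0.2580 = 182.375 / 0.2580 ≈ 706.88

x_1 = 307.27, x_2 = 629.17, x_3 = 706.88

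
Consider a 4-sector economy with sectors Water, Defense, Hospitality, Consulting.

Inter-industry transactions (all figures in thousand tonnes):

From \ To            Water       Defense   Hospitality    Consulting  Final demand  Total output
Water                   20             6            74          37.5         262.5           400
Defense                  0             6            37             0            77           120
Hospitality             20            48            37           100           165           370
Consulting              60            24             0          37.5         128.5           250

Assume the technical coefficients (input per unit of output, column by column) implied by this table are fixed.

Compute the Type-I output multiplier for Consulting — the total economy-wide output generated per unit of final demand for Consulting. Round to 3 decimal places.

Technical coefficients a_ij = z_ij / X_j:
  a_11 = 20/400 = 0.05, a_21 = 0/400 = 0.00, a_31 = 20/400 = 0.05, a_41 = 60/400 = 0.15
  a_12 = 6/120 = 0.05, a_22 = 6/120 = 0.05, a_32 = 48/120 = 0.40, a_42 = 24/120 = 0.20
  a_13 = 74/370 = 0.20, a_23 = 37/370 = 0.10, a_33 = 37/370 = 0.10, a_43 = 0/370 = 0.00
  a_14 = 37.5/250 = 0.15, a_24 = 0/250 = 0.00, a_34 = 100/250 = 0.40, a_44 = 37.5/250 = 0.15
I − A =
  [   0.95    -0.05    -0.20    -0.15]
  [   0.00     0.95    -0.10     0.00]
  [  -0.05    -0.40     0.90    -0.40]
  [  -0.15    -0.20     0.00     0.85]
Compute the cofactors C_ij = (−1)^(i+j)·(3×3 minor ij) of I−A; the adjugate is their transpose:
adj(I−A) = Cᵀ =
  [ 0.684750   0.149250   0.168750   0.200250]
  [ 0.010250   0.686000   0.078500   0.038750]
  [ 0.097375   0.396625   0.745750   0.368125]
  [ 0.123250   0.187750   0.048250   0.764500]
det(I−A) = Σ_j (I−A)_1j·C_1j = (0.95)(0.684750) + (-0.05)(0.010250) + (-0.20)(0.097375) + (-0.15)(0.123250) = 0.6120375
(I − A)⁻¹ = adj(I−A) / det(I−A) ≈
  [   1.1188     0.2439     0.2757     0.3272]
  [   0.0167     1.1208     0.1283     0.0633]
  [   0.1591     0.6480     1.2185     0.6015]
  [   0.2014     0.3068     0.0788     1.2491]
The output multiplier for sector j is the column-j sum of the Leontief inverse (I − A)⁻¹ = adj(I−A) / det(I−A).
Column 4 of adj(I−A): (0.200250, 0.038750, 0.368125, 0.764500); det(I−A) = 0.6120375.
m_4 = (0.200250 + 0.038750 + 0.368125 + 0.764500) / 0.6120375 = 1.371625 / 0.6120375 ≈ 2.241.

m_4 = 2.241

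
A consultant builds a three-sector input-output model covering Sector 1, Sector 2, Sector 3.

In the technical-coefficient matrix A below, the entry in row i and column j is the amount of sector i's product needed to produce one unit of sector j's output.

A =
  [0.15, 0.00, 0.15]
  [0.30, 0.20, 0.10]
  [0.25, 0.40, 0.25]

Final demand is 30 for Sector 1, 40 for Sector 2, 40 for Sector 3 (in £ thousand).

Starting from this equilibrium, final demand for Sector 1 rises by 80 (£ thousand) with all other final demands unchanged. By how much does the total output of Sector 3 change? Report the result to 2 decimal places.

I − A =
  [   0.85     0.00    -0.15]
  [  -0.30     0.80    -0.10]
  [  -0.25    -0.40     0.75]
Cofactors of I−A, C_ij = (−1)^(i+j)·(minor ij) (rows/columns in the sector order above):
  C_11 = (0.80)(0.75) − (-0.10)(-0.40) = 0.5600
  C_12 = −[(-0.30)(0.75) − (-0.10)(-0.25)] = 0.2500
  C_13 = (-0.30)(-0.40) − (0.80)(-0.25) = 0.3200
  C_21 = −[(0.00)(0.75) − (-0.15)(-0.40)] = 0.0600
  C_22 = (0.85)(0.75) − (-0.15)(-0.25) = 0.6000
  C_23 = −[(0.85)(-0.40) − (0.00)(-0.25)] = 0.3400
  C_31 = (0.00)(-0.10) − (-0.15)(0.80) = 0.1200
  C_32 = −[(0.85)(-0.10) − (-0.15)(-0.30)] = 0.1300
  C_33 = (0.85)(0.80) − (0.00)(-0.30) = 0.6800
det(I−A) = Σ_j (I−A)_1j·C_1j = (0.85)(0.5600) + (0.00)(0.2500) + (-0.15)(0.3200) = 0.4280
adj(I−A) = Cᵀ =
  [ 0.5600   0.0600   0.1200]
  [ 0.2500   0.6000   0.1300]
  [ 0.3200   0.3400   0.6800]
(I − A)⁻¹ = adj(I−A) / det(I−A) ≈
  [   1.3084     0.1402     0.2804]
  [   0.5841     1.4019     0.3037]
  [   0.7477     0.7944     1.5888]
Δx = (I − A)⁻¹ Δd with Δd having +80 in the Sector 1 component and 0 elsewhere.
So Δx_3 = L_31 · (+80), where L_31 = adj(I−A)_31 / det(I−A) = 0.3200 / 0.4280.
Δx_3 = 0.3200 × (+80) / 0.4280 = 25.60 / 0.4280 ≈ 59.81.

Δx_3 = 59.81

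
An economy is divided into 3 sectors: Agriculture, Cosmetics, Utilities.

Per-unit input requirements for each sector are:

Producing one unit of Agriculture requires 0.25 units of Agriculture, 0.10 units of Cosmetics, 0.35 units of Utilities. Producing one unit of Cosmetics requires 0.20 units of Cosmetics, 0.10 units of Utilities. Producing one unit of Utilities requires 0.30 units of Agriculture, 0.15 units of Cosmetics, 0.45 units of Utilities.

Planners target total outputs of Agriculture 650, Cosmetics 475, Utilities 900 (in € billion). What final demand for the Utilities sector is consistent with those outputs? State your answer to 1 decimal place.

d_3 = 220.0

I − A =
  [   0.75     0.00    -0.30]
  [  -0.10     0.80    -0.15]
  [  -0.35    -0.10     0.55]
d = (I − A) x:
  d_1 = (+0.75)·650 + (+0.00)·475 + (-0.30)·900 = 217.5
  d_2 = (-0.10)·650 + (+0.80)·475 + (-0.15)·900 = 180.0
  d_3 = (-0.35)·650 + (-0.10)·475 + (+0.55)·900 = 220.0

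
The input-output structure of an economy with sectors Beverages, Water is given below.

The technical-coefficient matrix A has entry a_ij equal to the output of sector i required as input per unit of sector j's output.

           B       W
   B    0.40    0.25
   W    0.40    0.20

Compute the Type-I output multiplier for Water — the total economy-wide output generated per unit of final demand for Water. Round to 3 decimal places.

I − A =
  [   0.60    -0.25]
  [  -0.40     0.80]
det(I−A) = (0.60)(0.80) − (-0.25)(-0.40) = 0.3800
adj(I−A) = [[0.80, 0.25], [0.40, 0.60]]
(I − A)⁻¹ = adj(I−A) / det(I−A) ≈
  [   2.1053     0.6579]
  [   1.0526     1.5789]
The output multiplier for sector j is the column-j sum of the Leontief inverse (I − A)⁻¹ = adj(I−A) / det(I−A).
Column W of adj(I−A): (0.25, 0.60); det(I−A) = 0.3800.
m_W = (0.25 + 0.60) / 0.3800 = 0.85 / 0.3800 ≈ 2.237.

m_W = 2.237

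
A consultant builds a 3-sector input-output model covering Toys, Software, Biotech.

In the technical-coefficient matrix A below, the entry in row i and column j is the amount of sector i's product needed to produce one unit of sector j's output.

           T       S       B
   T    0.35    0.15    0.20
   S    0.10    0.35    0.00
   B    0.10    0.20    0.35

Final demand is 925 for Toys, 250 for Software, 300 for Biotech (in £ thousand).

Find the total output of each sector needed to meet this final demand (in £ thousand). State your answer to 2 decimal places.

x_T = 1872.67, x_S = 672.72, x_B = 956.63

I − A =
  [   0.65    -0.15    -0.20]
  [  -0.10     0.65     0.00]
  [  -0.10    -0.20     0.65]
Cofactors of I−A, C_ij = (−1)^(i+j)·(minor ij) (rows/columns in the sector order above):
  C_11 = (0.65)(0.65) − (0.00)(-0.20) = 0.4225
  C_12 = −[(-0.10)(0.65) − (0.00)(-0.10)] = 0.0650
  C_13 = (-0.10)(-0.20) − (0.65)(-0.10) = 0.0850
  C_21 = −[(-0.15)(0.65) − (-0.20)(-0.20)] = 0.1375
  C_22 = (0.65)(0.65) − (-0.20)(-0.10) = 0.4025
  C_23 = −[(0.65)(-0.20) − (-0.15)(-0.10)] = 0.1450
  C_31 = (-0.15)(0.00) − (-0.20)(0.65) = 0.1300
  C_32 = −[(0.65)(0.00) − (-0.20)(-0.10)] = 0.0200
  C_33 = (0.65)(0.65) − (-0.15)(-0.10) = 0.4075
det(I−A) = Σ_j (I−A)_1j·C_1j = (0.65)(0.4225) + (-0.15)(0.0650) + (-0.20)(0.0850) = 0.247875
adj(I−A) = Cᵀ =
  [ 0.4225   0.1375   0.1300]
  [ 0.0650   0.4025   0.0200]
  [ 0.0850   0.1450   0.4075]
(I − A)⁻¹ = adj(I−A) / det(I−A) ≈
  [   1.7045     0.5547     0.5245]
  [   0.2622     1.6238     0.0807]
  [   0.3429     0.5850     1.6440]
x = (I − A)⁻¹ d = adj(I−A)·d / det(I−A), with det(I−A) = 0.247875:
  x_T = (0.4225·925 + 0.1375·250 + 0.1300·300) / 0.247875 = 464.1875 / 0.247875 ≈ 1872.67
  x_S = (0.0650·925 + 0.4025·250 + 0.0200·300) / 0.247875 = 166.75 / 0.247875 ≈ 672.72
  x_B = (0.0850·925 + 0.1450·250 + 0.4075·300) / 0.247875 = 237.125 / 0.247875 ≈ 956.63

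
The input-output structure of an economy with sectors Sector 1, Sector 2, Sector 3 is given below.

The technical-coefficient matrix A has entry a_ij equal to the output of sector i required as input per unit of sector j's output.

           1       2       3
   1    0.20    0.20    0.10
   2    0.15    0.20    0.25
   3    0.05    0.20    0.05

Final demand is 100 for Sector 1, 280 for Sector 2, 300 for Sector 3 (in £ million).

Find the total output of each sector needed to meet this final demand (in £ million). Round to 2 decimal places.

x_1 = 318.49, x_2 = 549.81, x_3 = 448.30

I − A =
  [   0.80    -0.20    -0.10]
  [  -0.15     0.80    -0.25]
  [  -0.05    -0.20     0.95]
Cofactors of I−A, C_ij = (−1)^(i+j)·(minor ij) (rows/columns in the sector order above):
  C_11 = (0.80)(0.95) − (-0.25)(-0.20) = 0.7100
  C_12 = −[(-0.15)(0.95) − (-0.25)(-0.05)] = 0.1550
  C_13 = (-0.15)(-0.20) − (0.80)(-0.05) = 0.0700
  C_21 = −[(-0.20)(0.95) − (-0.10)(-0.20)] = 0.2100
  C_22 = (0.80)(0.95) − (-0.10)(-0.05) = 0.7550
  C_23 = −[(0.80)(-0.20) − (-0.20)(-0.05)] = 0.1700
  C_31 = (-0.20)(-0.25) − (-0.10)(0.80) = 0.1300
  C_32 = −[(0.80)(-0.25) − (-0.10)(-0.15)] = 0.2150
  C_33 = (0.80)(0.80) − (-0.20)(-0.15) = 0.6100
det(I−A) = Σ_j (I−A)_1j·C_1j = (0.80)(0.7100) + (-0.20)(0.1550) + (-0.10)(0.0700) = 0.5300
adj(I−A) = Cᵀ =
  [ 0.7100   0.2100   0.1300]
  [ 0.1550   0.7550   0.2150]
  [ 0.0700   0.1700   0.6100]
(I − A)⁻¹ = adj(I−A) / det(I−A) ≈
  [   1.3396     0.3962     0.2453]
  [   0.2925     1.4245     0.4057]
  [   0.1321     0.3208     1.1509]
x = (I − A)⁻¹ d = adj(I−A)·d / det(I−A), with det(I−A) = 0.5300:
  x_1 = (0.7100·100 + 0.2100·280 + 0.1300·300) / 0.5300 = 168.80 / 0.5300 ≈ 318.49
  x_2 = (0.1550·100 + 0.7550·280 + 0.2150·300) / 0.5300 = 291.40 / 0.5300 ≈ 549.81
  x_3 = (0.0700·100 + 0.1700·280 + 0.6100·300) / 0.5300 = 237.60 / 0.5300 ≈ 448.30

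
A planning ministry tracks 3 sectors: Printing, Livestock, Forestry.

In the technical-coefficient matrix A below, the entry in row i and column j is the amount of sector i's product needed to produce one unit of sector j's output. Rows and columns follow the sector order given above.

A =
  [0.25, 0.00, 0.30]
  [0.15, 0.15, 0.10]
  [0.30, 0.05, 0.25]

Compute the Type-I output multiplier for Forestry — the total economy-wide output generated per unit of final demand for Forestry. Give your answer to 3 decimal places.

I − A =
  [   0.75     0.00    -0.30]
  [  -0.15     0.85    -0.10]
  [  -0.30    -0.05     0.75]
Cofactors of I−A, C_ij = (−1)^(i+j)·(minor ij) (rows/columns in the sector order above):
  C_11 = (0.85)(0.75) − (-0.10)(-0.05) = 0.6325
  C_12 = −[(-0.15)(0.75) − (-0.10)(-0.30)] = 0.1425
  C_13 = (-0.15)(-0.05) − (0.85)(-0.30) = 0.2625
  C_21 = −[(0.00)(0.75) − (-0.30)(-0.05)] = 0.0150
  C_22 = (0.75)(0.75) − (-0.30)(-0.30) = 0.4725
  C_23 = −[(0.75)(-0.05) − (0.00)(-0.30)] = 0.0375
  C_31 = (0.00)(-0.10) − (-0.30)(0.85) = 0.2550
  C_32 = −[(0.75)(-0.10) − (-0.30)(-0.15)] = 0.1200
  C_33 = (0.75)(0.85) − (0.00)(-0.15) = 0.6375
det(I−A) = Σ_j (I−A)_1j·C_1j = (0.75)(0.6325) + (0.00)(0.1425) + (-0.30)(0.2625) = 0.395625
adj(I−A) = Cᵀ =
  [ 0.6325   0.0150   0.2550]
  [ 0.1425   0.4725   0.1200]
  [ 0.2625   0.0375   0.6375]
(I − A)⁻¹ = adj(I−A) / det(I−A) ≈
  [   1.5987     0.0379     0.6445]
  [   0.3602     1.1943     0.3033]
  [   0.6635     0.0948     1.6114]
The output multiplier for sector j is the column-j sum of the Leontief inverse (I − A)⁻¹ = adj(I−A) / det(I−A).
Column F of adj(I−A): (0.2550, 0.1200, 0.6375); det(I−A) = 0.395625.
m_F = (0.2550 + 0.1200 + 0.6375) / 0.395625 = 1.0125 / 0.395625 ≈ 2.559.

m_F = 2.559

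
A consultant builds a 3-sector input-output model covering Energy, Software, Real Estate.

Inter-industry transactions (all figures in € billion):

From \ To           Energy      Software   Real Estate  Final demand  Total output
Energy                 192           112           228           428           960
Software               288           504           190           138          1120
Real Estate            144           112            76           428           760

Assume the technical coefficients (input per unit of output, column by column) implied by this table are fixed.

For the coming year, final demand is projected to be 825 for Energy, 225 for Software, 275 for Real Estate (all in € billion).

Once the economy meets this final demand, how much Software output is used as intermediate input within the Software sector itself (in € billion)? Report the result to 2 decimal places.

z_SS = 701.09

Technical coefficients a_ij = z_ij / X_j:
  a_EE = 192/960 = 0.20, a_SE = 288/960 = 0.30, a_RE = 144/960 = 0.15
  a_ES = 112/1120 = 0.10, a_SS = 504/1120 = 0.45, a_RS = 112/1120 = 0.10
  a_ER = 228/760 = 0.30, a_SR = 190/760 = 0.25, a_RR = 76/760 = 0.10
I − A =
  [   0.80    -0.10    -0.30]
  [  -0.30     0.55    -0.25]
  [  -0.15    -0.10     0.90]
Cofactors of I−A, C_ij = (−1)^(i+j)·(minor ij) (rows/columns in the sector order above):
  C_11 = (0.55)(0.90) − (-0.25)(-0.10) = 0.4700
  C_12 = −[(-0.30)(0.90) − (-0.25)(-0.15)] = 0.3075
  C_13 = (-0.30)(-0.10) − (0.55)(-0.15) = 0.1125
  C_21 = −[(-0.10)(0.90) − (-0.30)(-0.10)] = 0.1200
  C_22 = (0.80)(0.90) − (-0.30)(-0.15) = 0.6750
  C_23 = −[(0.80)(-0.10) − (-0.10)(-0.15)] = 0.0950
  C_31 = (-0.10)(-0.25) − (-0.30)(0.55) = 0.1900
  C_32 = −[(0.80)(-0.25) − (-0.30)(-0.30)] = 0.2900
  C_33 = (0.80)(0.55) − (-0.10)(-0.30) = 0.4100
det(I−A) = Σ_j (I−A)_1j·C_1j = (0.80)(0.4700) + (-0.10)(0.3075) + (-0.30)(0.1125) = 0.3115
adj(I−A) = Cᵀ =
  [ 0.4700   0.1200   0.1900]
  [ 0.3075   0.6750   0.2900]
  [ 0.1125   0.0950   0.4100]
(I − A)⁻¹ = adj(I−A) / det(I−A) ≈
  [   1.5088     0.3852     0.6100]
  [   0.9872     2.1669     0.9310]
  [   0.3612     0.3050     1.3162]
First solve x = (I − A)⁻¹ d = adj(I−A)·d / det(I−A); in particular x_S = (0.3075·825 + 0.6750·225 + 0.2900·275) / 0.3115 = 485.3125 / 0.3115 ≈ 1557.9856.
Intermediate flow from S to S: z_SS = a_SS · x_S = 0.45 × 485.3125 / 0.3115 = 218.390625 / 0.3115 ≈ 701.09.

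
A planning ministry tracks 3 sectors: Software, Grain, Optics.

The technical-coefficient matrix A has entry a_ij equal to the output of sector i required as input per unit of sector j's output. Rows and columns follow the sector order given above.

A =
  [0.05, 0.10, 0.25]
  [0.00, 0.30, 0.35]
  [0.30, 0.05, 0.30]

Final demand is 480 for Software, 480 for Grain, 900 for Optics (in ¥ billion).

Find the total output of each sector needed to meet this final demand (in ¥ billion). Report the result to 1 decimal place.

x_1 = 1180.2, x_2 = 1640.0, x_3 = 1908.6

I − A =
  [   0.95    -0.10    -0.25]
  [   0.00     0.70    -0.35]
  [  -0.30    -0.05     0.70]
Cofactors of I−A, C_ij = (−1)^(i+j)·(minor ij) (rows/columns in the sector order above):
  C_11 = (0.70)(0.70) − (-0.35)(-0.05) = 0.4725
  C_12 = −[(0.00)(0.70) − (-0.35)(-0.30)] = 0.1050
  C_13 = (0.00)(-0.05) − (0.70)(-0.30) = 0.2100
  C_21 = −[(-0.10)(0.70) − (-0.25)(-0.05)] = 0.0825
  C_22 = (0.95)(0.70) − (-0.25)(-0.30) = 0.5900
  C_23 = −[(0.95)(-0.05) − (-0.10)(-0.30)] = 0.0775
  C_31 = (-0.10)(-0.35) − (-0.25)(0.70) = 0.2100
  C_32 = −[(0.95)(-0.35) − (-0.25)(0.00)] = 0.3325
  C_33 = (0.95)(0.70) − (-0.10)(0.00) = 0.6650
det(I−A) = Σ_j (I−A)_1j·C_1j = (0.95)(0.4725) + (-0.10)(0.1050) + (-0.25)(0.2100) = 0.385875
adj(I−A) = Cᵀ =
  [ 0.4725   0.0825   0.2100]
  [ 0.1050   0.5900   0.3325]
  [ 0.2100   0.0775   0.6650]
(I − A)⁻¹ = adj(I−A) / det(I−A) ≈
  [   1.2245     0.2138     0.5442]
  [   0.2721     1.5290     0.8617]
  [   0.5442     0.2008     1.7234]
x = (I − A)⁻¹ d = adj(I−A)·d / det(I−A), with det(I−A) = 0.385875:
  x_1 = (0.4725·480 + 0.0825·480 + 0.2100·900) / 0.385875 = 455.40 / 0.385875 ≈ 1180.2
  x_2 = (0.1050·480 + 0.5900·480 + 0.3325·900) / 0.385875 = 632.85 / 0.385875 ≈ 1640.0
  x_3 = (0.2100·480 + 0.0775·480 + 0.6650·900) / 0.385875 = 736.50 / 0.385875 ≈ 1908.6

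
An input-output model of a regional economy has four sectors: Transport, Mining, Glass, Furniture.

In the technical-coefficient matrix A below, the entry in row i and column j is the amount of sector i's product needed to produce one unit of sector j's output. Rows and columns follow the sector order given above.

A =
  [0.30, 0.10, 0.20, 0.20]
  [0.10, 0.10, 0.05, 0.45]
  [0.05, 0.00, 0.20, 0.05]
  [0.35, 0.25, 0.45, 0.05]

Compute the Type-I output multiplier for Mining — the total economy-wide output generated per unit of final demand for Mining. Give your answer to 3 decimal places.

m_2 = 2.398

I − A =
  [   0.70    -0.10    -0.20    -0.20]
  [  -0.10     0.90    -0.05    -0.45]
  [  -0.05     0.00     0.80    -0.05]
  [  -0.35    -0.25    -0.45     0.95]
Compute the cofactors C_ij = (−1)^(i+j)·(3×3 minor ij) of I−A; the adjugate is their transpose:
adj(I−A) = Cᵀ =
  [ 0.573125   0.116250   0.257000   0.189250]
  [ 0.213125   0.442750   0.231000   0.266750]
  [ 0.054125   0.017750   0.426500   0.042250]
  [ 0.292875   0.167750   0.357500   0.486750]
det(I−A) = Σ_j (I−A)_1j·C_1j = (0.70)(0.573125) + (-0.10)(0.213125) + (-0.20)(0.054125) + (-0.20)(0.292875) = 0.310475
(I − A)⁻¹ = adj(I−A) / det(I−A) ≈
  [   1.8460     0.3744     0.8278     0.6095]
  [   0.6864     1.4260     0.7440     0.8592]
  [   0.1743     0.0572     1.3737     0.1361]
  [   0.9433     0.5403     1.1515     1.5678]
The output multiplier for sector j is the column-j sum of the Leontief inverse (I − A)⁻¹ = adj(I−A) / det(I−A).
Column 2 of adj(I−A): (0.116250, 0.442750, 0.017750, 0.167750); det(I−A) = 0.310475.
m_2 = (0.116250 + 0.442750 + 0.017750 + 0.167750) / 0.310475 = 0.7445 / 0.310475 ≈ 2.398.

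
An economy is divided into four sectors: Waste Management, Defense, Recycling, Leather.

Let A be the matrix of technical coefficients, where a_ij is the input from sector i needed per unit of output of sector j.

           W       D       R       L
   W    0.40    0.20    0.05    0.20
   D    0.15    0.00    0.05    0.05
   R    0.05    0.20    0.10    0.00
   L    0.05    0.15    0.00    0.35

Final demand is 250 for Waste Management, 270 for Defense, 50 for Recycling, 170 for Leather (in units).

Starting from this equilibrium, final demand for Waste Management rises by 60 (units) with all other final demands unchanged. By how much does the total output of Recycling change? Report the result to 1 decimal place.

Δx_R = 10.1

I − A =
  [   0.60    -0.20    -0.05    -0.20]
  [  -0.15     1.00    -0.05    -0.05]
  [  -0.05    -0.20     0.90     0.00]
  [  -0.05    -0.15     0.00     0.65]
Compute the cofactors C_ij = (−1)^(i+j)·(3×3 minor ij) of I−A; the adjugate is their transpose:
adj(I−A) = Cᵀ =
  [ 0.571750   0.150500   0.040125   0.187500]
  [ 0.091625   0.340375   0.024000   0.054375]
  [ 0.052125   0.084000   0.351000   0.022500]
  [ 0.065125   0.090125   0.008625   0.502500]
det(I−A) = Σ_j (I−A)_1j·C_1j = (0.60)(0.571750) + (-0.20)(0.091625) + (-0.05)(0.052125) + (-0.20)(0.065125) = 0.30909375
(I − A)⁻¹ = adj(I−A) / det(I−A) ≈
  [   1.8498     0.4869     0.1298     0.6066]
  [   0.2964     1.1012     0.0776     0.1759]
  [   0.1686     0.2718     1.1356     0.0728]
  [   0.2107     0.2916     0.0279     1.6257]
Δx = (I − A)⁻¹ Δd with Δd having +60 in the Waste Management component and 0 elsewhere.
So Δx_R = L_RW · (+60), where L_RW = adj(I−A)_RW / det(I−A) = 0.052125 / 0.30909375.
Δx_R = 0.052125 × (+60) / 0.30909375 = 3.1275 / 0.30909375 ≈ 10.1.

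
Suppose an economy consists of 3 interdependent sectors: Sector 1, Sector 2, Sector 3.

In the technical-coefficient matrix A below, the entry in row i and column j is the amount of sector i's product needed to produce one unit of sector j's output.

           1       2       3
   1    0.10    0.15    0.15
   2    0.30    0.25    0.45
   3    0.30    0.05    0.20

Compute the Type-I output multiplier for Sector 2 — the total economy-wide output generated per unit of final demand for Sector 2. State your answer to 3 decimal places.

m_2 = 2.088

I − A =
  [   0.90    -0.15    -0.15]
  [  -0.30     0.75    -0.45]
  [  -0.30    -0.05     0.80]
Cofactors of I−A, C_ij = (−1)^(i+j)·(minor ij) (rows/columns in the sector order above):
  C_11 = (0.75)(0.80) − (-0.45)(-0.05) = 0.5775
  C_12 = −[(-0.30)(0.80) − (-0.45)(-0.30)] = 0.3750
  C_13 = (-0.30)(-0.05) − (0.75)(-0.30) = 0.2400
  C_21 = −[(-0.15)(0.80) − (-0.15)(-0.05)] = 0.1275
  C_22 = (0.90)(0.80) − (-0.15)(-0.30) = 0.6750
  C_23 = −[(0.90)(-0.05) − (-0.15)(-0.30)] = 0.0900
  C_31 = (-0.15)(-0.45) − (-0.15)(0.75) = 0.1800
  C_32 = −[(0.90)(-0.45) − (-0.15)(-0.30)] = 0.4500
  C_33 = (0.90)(0.75) − (-0.15)(-0.30) = 0.6300
det(I−A) = Σ_j (I−A)_1j·C_1j = (0.90)(0.5775) + (-0.15)(0.3750) + (-0.15)(0.2400) = 0.4275
adj(I−A) = Cᵀ =
  [ 0.5775   0.1275   0.1800]
  [ 0.3750   0.6750   0.4500]
  [ 0.2400   0.0900   0.6300]
(I − A)⁻¹ = adj(I−A) / det(I−A) ≈
  [   1.3509     0.2982     0.4211]
  [   0.8772     1.5789     1.0526]
  [   0.5614     0.2105     1.4737]
The output multiplier for sector j is the column-j sum of the Leontief inverse (I − A)⁻¹ = adj(I−A) / det(I−A).
Column 2 of adj(I−A): (0.1275, 0.6750, 0.0900); det(I−A) = 0.4275.
m_2 = (0.1275 + 0.6750 + 0.0900) / 0.4275 = 0.8925 / 0.4275 ≈ 2.088.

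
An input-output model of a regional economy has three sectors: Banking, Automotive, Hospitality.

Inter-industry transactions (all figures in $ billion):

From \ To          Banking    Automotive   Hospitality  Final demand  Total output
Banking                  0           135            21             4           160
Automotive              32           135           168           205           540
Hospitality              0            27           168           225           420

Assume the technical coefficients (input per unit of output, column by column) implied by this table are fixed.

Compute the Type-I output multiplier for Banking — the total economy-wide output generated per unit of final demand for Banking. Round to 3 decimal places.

m_1 = 1.402

Technical coefficients a_ij = z_ij / X_j:
  a_11 = 0/160 = 0.00, a_21 = 32/160 = 0.20, a_31 = 0/160 = 0.00
  a_12 = 135/540 = 0.25, a_22 = 135/540 = 0.25, a_32 = 27/540 = 0.05
  a_13 = 21/420 = 0.05, a_23 = 168/420 = 0.40, a_33 = 168/420 = 0.40
I − A =
  [   1.00    -0.25    -0.05]
  [  -0.20     0.75    -0.40]
  [   0.00    -0.05     0.60]
Cofactors of I−A, C_ij = (−1)^(i+j)·(minor ij) (rows/columns in the sector order above):
  C_11 = (0.75)(0.60) − (-0.40)(-0.05) = 0.4300
  C_12 = −[(-0.20)(0.60) − (-0.40)(0.00)] = 0.1200
  C_13 = (-0.20)(-0.05) − (0.75)(0.00) = 0.0100
  C_21 = −[(-0.25)(0.60) − (-0.05)(-0.05)] = 0.1525
  C_22 = (1.00)(0.60) − (-0.05)(0.00) = 0.6000
  C_23 = −[(1.00)(-0.05) − (-0.25)(0.00)] = 0.0500
  C_31 = (-0.25)(-0.40) − (-0.05)(0.75) = 0.1375
  C_32 = −[(1.00)(-0.40) − (-0.05)(-0.20)] = 0.4100
  C_33 = (1.00)(0.75) − (-0.25)(-0.20) = 0.7000
det(I−A) = Σ_j (I−A)_1j·C_1j = (1.00)(0.4300) + (-0.25)(0.1200) + (-0.05)(0.0100) = 0.3995
adj(I−A) = Cᵀ =
  [ 0.4300   0.1525   0.1375]
  [ 0.1200   0.6000   0.4100]
  [ 0.0100   0.0500   0.7000]
(I − A)⁻¹ = adj(I−A) / det(I−A) ≈
  [   1.0763     0.3817     0.3442]
  [   0.3004     1.5019     1.0263]
  [   0.0250     0.1252     1.7522]
The output multiplier for sector j is the column-j sum of the Leontief inverse (I − A)⁻¹ = adj(I−A) / det(I−A).
Column 1 of adj(I−A): (0.4300, 0.1200, 0.0100); det(I−A) = 0.3995.
m_1 = (0.4300 + 0.1200 + 0.0100) / 0.3995 = 0.56 / 0.3995 ≈ 1.402.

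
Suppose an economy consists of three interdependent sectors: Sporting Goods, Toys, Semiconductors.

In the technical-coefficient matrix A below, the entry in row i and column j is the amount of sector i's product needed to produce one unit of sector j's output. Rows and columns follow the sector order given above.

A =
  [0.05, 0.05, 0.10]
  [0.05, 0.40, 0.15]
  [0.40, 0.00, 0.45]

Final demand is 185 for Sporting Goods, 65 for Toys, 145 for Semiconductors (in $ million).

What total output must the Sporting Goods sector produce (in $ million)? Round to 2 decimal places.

x_1 = 254.71

I − A =
  [   0.95    -0.05    -0.10]
  [  -0.05     0.60    -0.15]
  [  -0.40     0.00     0.55]
Cofactors of I−A, C_ij = (−1)^(i+j)·(minor ij) (rows/columns in the sector order above):
  C_11 = (0.60)(0.55) − (-0.15)(0.00) = 0.3300
  C_12 = −[(-0.05)(0.55) − (-0.15)(-0.40)] = 0.0875
  C_13 = (-0.05)(0.00) − (0.60)(-0.40) = 0.2400
  C_21 = −[(-0.05)(0.55) − (-0.10)(0.00)] = 0.0275
  C_22 = (0.95)(0.55) − (-0.10)(-0.40) = 0.4825
  C_23 = −[(0.95)(0.00) − (-0.05)(-0.40)] = 0.0200
  C_31 = (-0.05)(-0.15) − (-0.10)(0.60) = 0.0675
  C_32 = −[(0.95)(-0.15) − (-0.10)(-0.05)] = 0.1475
  C_33 = (0.95)(0.60) − (-0.05)(-0.05) = 0.5675
det(I−A) = Σ_j (I−A)_1j·C_1j = (0.95)(0.3300) + (-0.05)(0.0875) + (-0.10)(0.2400) = 0.285125
adj(I−A) = Cᵀ =
  [ 0.3300   0.0275   0.0675]
  [ 0.0875   0.4825   0.1475]
  [ 0.2400   0.0200   0.5675]
(I − A)⁻¹ = adj(I−A) / det(I−A) ≈
  [   1.1574     0.0964     0.2367]
  [   0.3069     1.6922     0.5173]
  [   0.8417     0.0701     1.9904]
x = (I − A)⁻¹ d = adj(I−A)·d / det(I−A), with det(I−A) = 0.285125:
  x_1 = (0.3300·185 + 0.0275·65 + 0.0675·145) / 0.285125 = 72.625 / 0.285125 ≈ 254.71
  x_2 = (0.0875·185 + 0.4825·65 + 0.1475·145) / 0.285125 = 68.9375 / 0.285125 ≈ 241.78
  x_3 = (0.2400·185 + 0.0200·65 + 0.5675·145) / 0.285125 = 127.9875 / 0.285125 ≈ 448.88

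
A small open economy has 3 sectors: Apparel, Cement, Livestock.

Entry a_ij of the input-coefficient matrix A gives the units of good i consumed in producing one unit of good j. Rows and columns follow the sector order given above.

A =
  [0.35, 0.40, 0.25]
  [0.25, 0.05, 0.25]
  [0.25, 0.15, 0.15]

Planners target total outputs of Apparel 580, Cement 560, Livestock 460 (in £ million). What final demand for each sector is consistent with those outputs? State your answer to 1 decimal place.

d_1 = 38.0, d_2 = 272.0, d_3 = 162.0

I − A =
  [   0.65    -0.40    -0.25]
  [  -0.25     0.95    -0.25]
  [  -0.25    -0.15     0.85]
d = (I − A) x:
  d_1 = (+0.65)·580 + (-0.40)·560 + (-0.25)·460 = 38.0
  d_2 = (-0.25)·580 + (+0.95)·560 + (-0.25)·460 = 272.0
  d_3 = (-0.25)·580 + (-0.15)·560 + (+0.85)·460 = 162.0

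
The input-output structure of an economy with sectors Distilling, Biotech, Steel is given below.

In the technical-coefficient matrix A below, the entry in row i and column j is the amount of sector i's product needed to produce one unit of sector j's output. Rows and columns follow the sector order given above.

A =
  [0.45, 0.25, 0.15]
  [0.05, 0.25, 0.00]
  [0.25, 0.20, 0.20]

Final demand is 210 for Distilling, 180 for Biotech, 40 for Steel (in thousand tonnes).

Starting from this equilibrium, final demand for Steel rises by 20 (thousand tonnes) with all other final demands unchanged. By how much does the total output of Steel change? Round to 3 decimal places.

I − A =
  [   0.55    -0.25    -0.15]
  [  -0.05     0.75     0.00]
  [  -0.25    -0.20     0.80]
Cofactors of I−A, C_ij = (−1)^(i+j)·(minor ij) (rows/columns in the sector order above):
  C_11 = (0.75)(0.80) − (0.00)(-0.20) = 0.6000
  C_12 = −[(-0.05)(0.80) − (0.00)(-0.25)] = 0.0400
  C_13 = (-0.05)(-0.20) − (0.75)(-0.25) = 0.1975
  C_21 = −[(-0.25)(0.80) − (-0.15)(-0.20)] = 0.2300
  C_22 = (0.55)(0.80) − (-0.15)(-0.25) = 0.4025
  C_23 = −[(0.55)(-0.20) − (-0.25)(-0.25)] = 0.1725
  C_31 = (-0.25)(0.00) − (-0.15)(0.75) = 0.1125
  C_32 = −[(0.55)(0.00) − (-0.15)(-0.05)] = 0.0075
  C_33 = (0.55)(0.75) − (-0.25)(-0.05) = 0.4000
det(I−A) = Σ_j (I−A)_1j·C_1j = (0.55)(0.6000) + (-0.25)(0.0400) + (-0.15)(0.1975) = 0.290375
adj(I−A) = Cᵀ =
  [ 0.6000   0.2300   0.1125]
  [ 0.0400   0.4025   0.0075]
  [ 0.1975   0.1725   0.4000]
(I − A)⁻¹ = adj(I−A) / det(I−A) ≈
  [   2.0663     0.7921     0.3874]
  [   0.1378     1.3861     0.0258]
  [   0.6802     0.5941     1.3775]
Δx = (I − A)⁻¹ Δd with Δd having +20 in the Steel component and 0 elsewhere.
So Δx_S = L_SS · (+20), where L_SS = adj(I−A)_SS / det(I−A) = 0.4000 / 0.290375.
Δx_S = 0.4000 × (+20) / 0.290375 = 8.00 / 0.290375 ≈ 27.551.

Δx_S = 27.551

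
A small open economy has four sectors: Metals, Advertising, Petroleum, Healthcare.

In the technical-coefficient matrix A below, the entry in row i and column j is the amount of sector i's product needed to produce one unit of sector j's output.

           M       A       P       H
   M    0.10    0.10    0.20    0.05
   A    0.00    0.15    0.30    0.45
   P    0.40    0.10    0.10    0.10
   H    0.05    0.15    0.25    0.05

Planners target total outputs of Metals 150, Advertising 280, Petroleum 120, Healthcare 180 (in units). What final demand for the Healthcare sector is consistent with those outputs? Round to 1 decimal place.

d_H = 91.5

I − A =
  [   0.90    -0.10    -0.20    -0.05]
  [   0.00     0.85    -0.30    -0.45]
  [  -0.40    -0.10     0.90    -0.10]
  [  -0.05    -0.15    -0.25     0.95]
d = (I − A) x:
  d_M = (+0.90)·150 + (-0.10)·280 + (-0.20)·120 + (-0.05)·180 = 74.0
  d_A = (+0.00)·150 + (+0.85)·280 + (-0.30)·120 + (-0.45)·180 = 121.0
  d_P = (-0.40)·150 + (-0.10)·280 + (+0.90)·120 + (-0.10)·180 = 2.0
  d_H = (-0.05)·150 + (-0.15)·280 + (-0.25)·120 + (+0.95)·180 = 91.5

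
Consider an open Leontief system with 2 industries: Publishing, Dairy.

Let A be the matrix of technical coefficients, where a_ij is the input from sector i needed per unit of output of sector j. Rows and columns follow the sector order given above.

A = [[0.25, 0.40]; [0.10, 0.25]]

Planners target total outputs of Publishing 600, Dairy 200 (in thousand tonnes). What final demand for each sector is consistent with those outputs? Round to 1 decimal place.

I − A =
  [   0.75    -0.40]
  [  -0.10     0.75]
d = (I − A) x:
  d_1 = (+0.75)·600 + (-0.40)·200 = 370.0
  d_2 = (-0.10)·600 + (+0.75)·200 = 90.0

d_1 = 370.0, d_2 = 90.0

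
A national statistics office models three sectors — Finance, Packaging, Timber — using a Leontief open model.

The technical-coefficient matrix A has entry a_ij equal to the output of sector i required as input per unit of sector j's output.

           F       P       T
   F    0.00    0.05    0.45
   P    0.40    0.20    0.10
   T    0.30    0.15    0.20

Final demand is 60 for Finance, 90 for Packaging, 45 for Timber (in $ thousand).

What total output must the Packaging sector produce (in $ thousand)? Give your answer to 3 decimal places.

x_P = 197.778

I − A =
  [   1.00    -0.05    -0.45]
  [  -0.40     0.80    -0.10]
  [  -0.30    -0.15     0.80]
Cofactors of I−A, C_ij = (−1)^(i+j)·(minor ij) (rows/columns in the sector order above):
  C_11 = (0.80)(0.80) − (-0.10)(-0.15) = 0.6250
  C_12 = −[(-0.40)(0.80) − (-0.10)(-0.30)] = 0.3500
  C_13 = (-0.40)(-0.15) − (0.80)(-0.30) = 0.3000
  C_21 = −[(-0.05)(0.80) − (-0.45)(-0.15)] = 0.1075
  C_22 = (1.00)(0.80) − (-0.45)(-0.30) = 0.6650
  C_23 = −[(1.00)(-0.15) − (-0.05)(-0.30)] = 0.1650
  C_31 = (-0.05)(-0.10) − (-0.45)(0.80) = 0.3650
  C_32 = −[(1.00)(-0.10) − (-0.45)(-0.40)] = 0.2800
  C_33 = (1.00)(0.80) − (-0.05)(-0.40) = 0.7800
det(I−A) = Σ_j (I−A)_1j·C_1j = (1.00)(0.6250) + (-0.05)(0.3500) + (-0.45)(0.3000) = 0.4725
adj(I−A) = Cᵀ =
  [ 0.6250   0.1075   0.3650]
  [ 0.3500   0.6650   0.2800]
  [ 0.3000   0.1650   0.7800]
(I − A)⁻¹ = adj(I−A) / det(I−A) ≈
  [   1.3228     0.2275     0.7725]
  [   0.7407     1.4074     0.5926]
  [   0.6349     0.3492     1.6508]
x = (I − A)⁻¹ d = adj(I−A)·d / det(I−A), with det(I−A) = 0.4725:
  x_F = (0.6250·60 + 0.1075·90 + 0.3650·45) / 0.4725 = 63.60 / 0.4725 ≈ 134.603
  x_P = (0.3500·60 + 0.6650·90 + 0.2800·45) / 0.4725 = 93.45 / 0.4725 ≈ 197.778
  x_T = (0.3000·60 + 0.1650·90 + 0.7800·45) / 0.4725 = 67.95 / 0.4725 ≈ 143.810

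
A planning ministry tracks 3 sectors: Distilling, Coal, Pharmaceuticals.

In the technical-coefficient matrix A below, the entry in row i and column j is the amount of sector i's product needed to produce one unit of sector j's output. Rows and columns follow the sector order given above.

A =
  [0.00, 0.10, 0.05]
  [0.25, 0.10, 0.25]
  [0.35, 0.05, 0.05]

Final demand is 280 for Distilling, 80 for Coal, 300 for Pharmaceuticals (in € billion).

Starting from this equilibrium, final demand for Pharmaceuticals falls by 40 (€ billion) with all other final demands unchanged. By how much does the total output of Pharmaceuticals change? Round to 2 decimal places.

I − A =
  [   1.00    -0.10    -0.05]
  [  -0.25     0.90    -0.25]
  [  -0.35    -0.05     0.95]
Cofactors of I−A, C_ij = (−1)^(i+j)·(minor ij) (rows/columns in the sector order above):
  C_11 = (0.90)(0.95) − (-0.25)(-0.05) = 0.8425
  C_12 = −[(-0.25)(0.95) − (-0.25)(-0.35)] = 0.3250
  C_13 = (-0.25)(-0.05) − (0.90)(-0.35) = 0.3275
  C_21 = −[(-0.10)(0.95) − (-0.05)(-0.05)] = 0.0975
  C_22 = (1.00)(0.95) − (-0.05)(-0.35) = 0.9325
  C_23 = −[(1.00)(-0.05) − (-0.10)(-0.35)] = 0.0850
  C_31 = (-0.10)(-0.25) − (-0.05)(0.90) = 0.0700
  C_32 = −[(1.00)(-0.25) − (-0.05)(-0.25)] = 0.2625
  C_33 = (1.00)(0.90) − (-0.10)(-0.25) = 0.8750
det(I−A) = Σ_j (I−A)_1j·C_1j = (1.00)(0.8425) + (-0.10)(0.3250) + (-0.05)(0.3275) = 0.793625
adj(I−A) = Cᵀ =
  [ 0.8425   0.0975   0.0700]
  [ 0.3250   0.9325   0.2625]
  [ 0.3275   0.0850   0.8750]
(I − A)⁻¹ = adj(I−A) / det(I−A) ≈
  [   1.0616     0.1229     0.0882]
  [   0.4095     1.1750     0.3308]
  [   0.4127     0.1071     1.1025]
Δx = (I − A)⁻¹ Δd with Δd having -40 in the Pharmaceuticals component and 0 elsewhere.
So Δx_P = L_PP · (-40), where L_PP = adj(I−A)_PP / det(I−A) = 0.8750 / 0.793625.
Δx_P = 0.8750 × (-40) / 0.793625 = -35.00 / 0.793625 ≈ -44.10.

Δx_P = -44.10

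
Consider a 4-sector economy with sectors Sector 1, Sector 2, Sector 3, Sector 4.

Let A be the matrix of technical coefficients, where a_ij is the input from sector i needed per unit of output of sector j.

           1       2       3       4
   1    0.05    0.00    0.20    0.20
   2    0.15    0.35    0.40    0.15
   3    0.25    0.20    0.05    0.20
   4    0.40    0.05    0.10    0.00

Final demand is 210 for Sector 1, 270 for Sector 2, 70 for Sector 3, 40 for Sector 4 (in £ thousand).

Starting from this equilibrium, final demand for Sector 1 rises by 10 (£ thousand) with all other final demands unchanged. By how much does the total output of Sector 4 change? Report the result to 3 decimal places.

Δx_4 = 6.410

I − A =
  [   0.95     0.00    -0.20    -0.20]
  [  -0.15     0.65    -0.40    -0.15]
  [  -0.25    -0.20     0.95    -0.20]
  [  -0.40    -0.05    -0.10     1.00]
Compute the cofactors C_ij = (−1)^(i+j)·(3×3 minor ij) of I−A; the adjugate is their transpose:
adj(I−A) = Cᵀ =
  [ 0.510375   0.055500   0.145500   0.139500]
  [ 0.332250   0.736500   0.407250   0.258375]
  [ 0.256125   0.186000   0.556875   0.190500]
  [ 0.246375   0.077625   0.134250   0.472125]
det(I−A) = Σ_j (I−A)_1j·C_1j = (0.95)(0.510375) + (0.00)(0.332250) + (-0.20)(0.256125) + (-0.20)(0.246375) = 0.38435625
(I − A)⁻¹ = adj(I−A) / det(I−A) ≈
  [   1.3279     0.1444     0.3786     0.3629]
  [   0.8644     1.9162     1.0596     0.6722]
  [   0.6664     0.4839     1.4489     0.4956]
  [   0.6410     0.2020     0.3493     1.2284]
Δx = (I − A)⁻¹ Δd with Δd having +10 in the Sector 1 component and 0 elsewhere.
So Δx_4 = L_41 · (+10), where L_41 = adj(I−A)_41 / det(I−A) = 0.246375 / 0.38435625.
Δx_4 = 0.246375 × (+10) / 0.38435625 = 2.46375 / 0.38435625 ≈ 6.410.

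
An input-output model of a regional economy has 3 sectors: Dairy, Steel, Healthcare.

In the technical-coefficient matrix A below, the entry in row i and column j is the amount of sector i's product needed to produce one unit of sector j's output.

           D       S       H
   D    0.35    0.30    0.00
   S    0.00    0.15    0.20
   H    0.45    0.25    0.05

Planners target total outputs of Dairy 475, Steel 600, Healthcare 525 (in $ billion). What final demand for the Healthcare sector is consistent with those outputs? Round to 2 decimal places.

d_H = 135.00

I − A =
  [   0.65    -0.30     0.00]
  [   0.00     0.85    -0.20]
  [  -0.45    -0.25     0.95]
d = (I − A) x:
  d_D = (+0.65)·475 + (-0.30)·600 + (+0.00)·525 = 128.75
  d_S = (+0.00)·475 + (+0.85)·600 + (-0.20)·525 = 405.00
  d_H = (-0.45)·475 + (-0.25)·600 + (+0.95)·525 = 135.00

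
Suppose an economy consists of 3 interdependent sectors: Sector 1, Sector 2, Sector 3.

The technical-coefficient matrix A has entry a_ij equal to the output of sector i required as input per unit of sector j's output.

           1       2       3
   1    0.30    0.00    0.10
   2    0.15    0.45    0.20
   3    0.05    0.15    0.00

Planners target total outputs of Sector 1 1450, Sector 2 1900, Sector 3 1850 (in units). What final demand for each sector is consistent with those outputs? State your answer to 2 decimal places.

I − A =
  [   0.70     0.00    -0.10]
  [  -0.15     0.55    -0.20]
  [  -0.05    -0.15     1.00]
d = (I − A) x:
  d_1 = (+0.70)·1450 + (+0.00)·1900 + (-0.10)·1850 = 830.00
  d_2 = (-0.15)·1450 + (+0.55)·1900 + (-0.20)·1850 = 457.50
  d_3 = (-0.05)·1450 + (-0.15)·1900 + (+1.00)·1850 = 1492.50

d_1 = 830.00, d_2 = 457.50, d_3 = 1492.50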